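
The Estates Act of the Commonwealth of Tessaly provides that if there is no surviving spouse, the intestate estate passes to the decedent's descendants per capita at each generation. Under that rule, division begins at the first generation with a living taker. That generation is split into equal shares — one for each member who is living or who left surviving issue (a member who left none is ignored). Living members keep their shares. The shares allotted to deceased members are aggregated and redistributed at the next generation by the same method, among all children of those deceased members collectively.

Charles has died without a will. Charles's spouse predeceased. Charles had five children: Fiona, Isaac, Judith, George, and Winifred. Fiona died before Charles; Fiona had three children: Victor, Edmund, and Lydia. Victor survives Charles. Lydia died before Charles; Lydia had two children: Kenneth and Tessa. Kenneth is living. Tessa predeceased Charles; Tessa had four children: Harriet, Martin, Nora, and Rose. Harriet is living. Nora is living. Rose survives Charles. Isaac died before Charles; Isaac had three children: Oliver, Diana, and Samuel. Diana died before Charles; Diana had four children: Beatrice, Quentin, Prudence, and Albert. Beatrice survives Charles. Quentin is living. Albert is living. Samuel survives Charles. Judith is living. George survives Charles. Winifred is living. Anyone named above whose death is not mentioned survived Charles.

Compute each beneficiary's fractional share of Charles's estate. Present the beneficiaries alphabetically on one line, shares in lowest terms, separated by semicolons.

Albert 1/45; Beatrice 1/45; Edmund 1/15; George 1/5; Harriet 1/180; Judith 1/5; Kenneth 1/45; Martin 1/180; Nora 1/180; Oliver 1/15; Prudence 1/45; Quentin 1/45; Rose 1/180; Samuel 1/15; Victor 1/15; Winifred 1/5

There is no surviving spouse, so the entire estate passes to Charles's descendants per capita at each generation.
At generation 1 (Fiona, Isaac, Judith, George, Winifred) there are 5 shares of (1)/5 = 1/5 each.
Living: Judith, George, and Winifred — each takes 1/5.
Deceased: Fiona and Isaac. Their combined 2/5 is pooled and carried to generation 2.
At generation 2 (Victor, Edmund, Lydia, Oliver, Diana, Samuel) there are 6 shares of (2/5)/6 = 1/15 each.
Living: Victor, Edmund, Oliver, and Samuel — each takes 1/15.
Deceased: Lydia and Diana. Their combined 2/15 is pooled and carried to generation 3.
At generation 3 (Kenneth, Tessa, Beatrice, Quentin, Prudence, Albert) there are 6 shares of (2/15)/6 = 1/45 each.
Living: Kenneth, Beatrice, Quentin, Prudence, and Albert — each takes 1/45.
Deceased: Tessa. That 1/45 share is carried to generation 4.
At generation 4 (Harriet, Martin, Nora, Rose) there are 4 shares of (1/45)/4 = 1/180 each.
Living: Harriet, Martin, Nora, and Rose — each takes 1/180.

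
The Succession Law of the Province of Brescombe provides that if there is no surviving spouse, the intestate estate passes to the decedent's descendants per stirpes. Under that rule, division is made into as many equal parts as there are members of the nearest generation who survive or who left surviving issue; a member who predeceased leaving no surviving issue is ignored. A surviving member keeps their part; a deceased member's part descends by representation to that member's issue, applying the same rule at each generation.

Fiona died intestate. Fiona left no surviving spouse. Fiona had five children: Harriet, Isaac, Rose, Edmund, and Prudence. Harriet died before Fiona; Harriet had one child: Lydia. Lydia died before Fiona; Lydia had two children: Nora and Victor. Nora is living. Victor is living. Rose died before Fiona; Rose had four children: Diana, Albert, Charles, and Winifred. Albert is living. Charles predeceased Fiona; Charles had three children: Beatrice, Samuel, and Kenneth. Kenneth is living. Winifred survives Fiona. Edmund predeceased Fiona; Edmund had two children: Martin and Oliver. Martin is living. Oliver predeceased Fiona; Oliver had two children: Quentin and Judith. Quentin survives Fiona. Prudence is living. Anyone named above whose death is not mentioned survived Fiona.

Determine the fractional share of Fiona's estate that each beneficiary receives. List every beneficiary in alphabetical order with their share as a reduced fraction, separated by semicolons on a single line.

There is no surviving spouse, so the entire estate passes to Fiona's descendants per stirpes.
The estate is divided into 5 equal shares of 1/5 among Harriet, Isaac, Rose, Edmund, Prudence.
Harriet predeceased; the 1/5 allotted to Harriet's branch passes to Harriet's issue by representation.
Lydia's line is the sole branch at this level, so the full 1/5 passes to Lydia's issue by representation.
The 1/5 is divided into 2 equal shares of 1/10 among Nora, Victor.
Nora is living and takes 1/10.
Victor is living and takes 1/10.
Isaac is living and takes 1/5.
Rose predeceased; the 1/5 allotted to Rose's branch passes to Rose's issue by representation.
The 1/5 is divided into 4 equal shares of 1/20 among Diana, Albert, Charles, Winifred.
Diana is living and takes 1/20.
Albert is living and takes 1/20.
Charles predeceased; the 1/20 allotted to Charles's branch passes to Charles's issue by representation.
The 1/20 is divided into 3 equal shares of 1/60 among Beatrice, Samuel, Kenneth.
Beatrice is living and takes 1/60.
Samuel is living and takes 1/60.
Kenneth is living and takes 1/60.
Winifred is living and takes 1/20.
Edmund predeceased; the 1/5 allotted to Edmund's branch passes to Edmund's issue by representation.
The 1/5 is divided into 2 equal shares of 1/10 among Martin, Oliver.
Martin is living and takes 1/10.
Oliver predeceased; the 1/10 allotted to Oliver's branch passes to Oliver's issue by representation.
The 1/10 is divided into 2 equal shares of 1/20 among Quentin, Judith.
Quentin is living and takes 1/20.
Judith is living and takes 1/20.
Prudence is living and takes 1/5.

Albert 1/20; Beatrice 1/60; Diana 1/20; Isaac 1/5; Judith 1/20; Kenneth 1/60; Martin 1/10; Nora 1/10; Prudence 1/5; Quentin 1/20; Samuel 1/60; Victor 1/10; Winifred 1/20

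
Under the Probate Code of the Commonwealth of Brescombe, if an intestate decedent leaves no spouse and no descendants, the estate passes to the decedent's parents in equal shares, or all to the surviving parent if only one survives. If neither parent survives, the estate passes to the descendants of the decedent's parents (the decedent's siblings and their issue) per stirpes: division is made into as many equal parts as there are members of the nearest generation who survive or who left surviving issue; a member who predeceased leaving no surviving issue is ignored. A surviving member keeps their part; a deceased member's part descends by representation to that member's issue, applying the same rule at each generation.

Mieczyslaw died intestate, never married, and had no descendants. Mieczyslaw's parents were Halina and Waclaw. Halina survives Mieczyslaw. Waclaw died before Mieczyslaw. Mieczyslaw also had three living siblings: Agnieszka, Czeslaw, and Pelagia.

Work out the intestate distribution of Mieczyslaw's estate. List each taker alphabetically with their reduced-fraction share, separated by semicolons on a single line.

Only one parent, Halina, survives, so Halina takes the entire estate. The siblings take nothing because a surviving parent has priority.

Halina 1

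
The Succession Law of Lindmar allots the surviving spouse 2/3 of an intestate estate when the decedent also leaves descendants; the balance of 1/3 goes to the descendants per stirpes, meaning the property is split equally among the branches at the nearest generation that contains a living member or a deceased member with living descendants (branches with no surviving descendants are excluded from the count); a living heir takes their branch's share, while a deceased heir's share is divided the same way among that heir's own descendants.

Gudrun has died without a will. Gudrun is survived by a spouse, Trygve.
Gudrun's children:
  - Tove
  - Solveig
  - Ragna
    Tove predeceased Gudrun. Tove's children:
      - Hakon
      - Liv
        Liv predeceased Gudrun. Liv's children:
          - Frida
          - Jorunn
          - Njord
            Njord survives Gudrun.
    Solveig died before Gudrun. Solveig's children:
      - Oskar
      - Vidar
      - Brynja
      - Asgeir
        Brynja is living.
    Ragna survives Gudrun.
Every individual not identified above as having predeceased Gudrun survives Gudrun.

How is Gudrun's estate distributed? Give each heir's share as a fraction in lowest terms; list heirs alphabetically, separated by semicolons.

Asgeir 1/36; Brynja 1/36; Frida 1/54; Hakon 1/18; Jorunn 1/54; Njord 1/54; Oskar 1/36; Ragna 1/9; Trygve 2/3; Vidar 1/36

Trygve, as surviving spouse, takes 2/3.
The remaining 1/3 passes to Gudrun's descendants per stirpes.
The 1/3 is divided into 3 equal shares of 1/9 among Tove, Solveig, Ragna.
Tove predeceased; the 1/9 allotted to Tove's branch passes to Tove's issue by representation.
The 1/9 is divided into 2 equal shares of 1/18 among Hakon, Liv.
Hakon is living and takes 1/18.
Liv predeceased; the 1/18 allotted to Liv's branch passes to Liv's issue by representation.
The 1/18 is divided into 3 equal shares of 1/54 among Frida, Jorunn, Njord.
Frida is living and takes 1/54.
Jorunn is living and takes 1/54.
Njord is living and takes 1/54.
Solveig predeceased; the 1/9 allotted to Solveig's branch passes to Solveig's issue by representation.
The 1/9 is divided into 4 equal shares of 1/36 among Oskar, Vidar, Brynja, Asgeir.
Oskar is living and takes 1/36.
Vidar is living and takes 1/36.
Brynja is living and takes 1/36.
Asgeir is living and takes 1/36.
Ragna is living and takes 1/9.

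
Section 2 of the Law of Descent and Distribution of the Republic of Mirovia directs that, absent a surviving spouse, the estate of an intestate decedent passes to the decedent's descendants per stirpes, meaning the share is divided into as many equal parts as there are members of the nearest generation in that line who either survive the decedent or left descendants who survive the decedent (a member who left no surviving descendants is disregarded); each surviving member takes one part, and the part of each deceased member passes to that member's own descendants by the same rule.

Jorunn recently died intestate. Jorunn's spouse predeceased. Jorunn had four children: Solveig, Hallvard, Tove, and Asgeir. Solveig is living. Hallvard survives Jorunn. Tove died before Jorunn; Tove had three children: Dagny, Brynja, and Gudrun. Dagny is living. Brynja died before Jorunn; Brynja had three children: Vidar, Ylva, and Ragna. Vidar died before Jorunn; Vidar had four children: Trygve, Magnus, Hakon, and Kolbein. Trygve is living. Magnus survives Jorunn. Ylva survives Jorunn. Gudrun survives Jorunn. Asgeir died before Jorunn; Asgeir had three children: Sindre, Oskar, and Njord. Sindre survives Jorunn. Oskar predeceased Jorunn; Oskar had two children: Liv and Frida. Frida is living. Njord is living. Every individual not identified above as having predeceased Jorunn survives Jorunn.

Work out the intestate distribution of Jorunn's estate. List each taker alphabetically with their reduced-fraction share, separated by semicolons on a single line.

Dagny 1/12; Frida 1/24; Gudrun 1/12; Hakon 1/144; Hallvard 1/4; Kolbein 1/144; Liv 1/24; Magnus 1/144; Njord 1/12; Ragna 1/36; Sindre 1/12; Solveig 1/4; Trygve 1/144; Ylva 1/36

There is no surviving spouse, so the entire estate passes to Jorunn's descendants per stirpes.
The estate is divided into 4 equal shares of 1/4 among Solveig, Hallvard, Tove, Asgeir.
Solveig is living and takes 1/4.
Hallvard is living and takes 1/4.
Tove predeceased; the 1/4 allotted to Tove's branch passes to Tove's issue by representation.
The 1/4 is divided into 3 equal shares of 1/12 among Dagny, Brynja, Gudrun.
Dagny is living and takes 1/12.
Brynja predeceased; the 1/12 allotted to Brynja's branch passes to Brynja's issue by representation.
The 1/12 is divided into 3 equal shares of 1/36 among Vidar, Ylva, Ragna.
Vidar predeceased; the 1/36 allotted to Vidar's branch passes to Vidar's issue by representation.
The 1/36 is divided into 4 equal shares of 1/144 among Trygve, Magnus, Hakon, Kolbein.
Trygve is living and takes 1/144.
Magnus is living and takes 1/144.
Hakon is living and takes 1/144.
Kolbein is living and takes 1/144.
Ylva is living and takes 1/36.
Ragna is living and takes 1/36.
Gudrun is living and takes 1/12.
Asgeir predeceased; the 1/4 allotted to Asgeir's branch passes to Asgeir's issue by representation.
The 1/4 is divided into 3 equal shares of 1/12 among Sindre, Oskar, Njord.
Sindre is living and takes 1/12.
Oskar predeceased; the 1/12 allotted to Oskar's branch passes to Oskar's issue by representation.
The 1/12 is divided into 2 equal shares of 1/24 among Liv, Frida.
Liv is living and takes 1/24.
Frida is living and takes 1/24.
Njord is living and takes 1/12.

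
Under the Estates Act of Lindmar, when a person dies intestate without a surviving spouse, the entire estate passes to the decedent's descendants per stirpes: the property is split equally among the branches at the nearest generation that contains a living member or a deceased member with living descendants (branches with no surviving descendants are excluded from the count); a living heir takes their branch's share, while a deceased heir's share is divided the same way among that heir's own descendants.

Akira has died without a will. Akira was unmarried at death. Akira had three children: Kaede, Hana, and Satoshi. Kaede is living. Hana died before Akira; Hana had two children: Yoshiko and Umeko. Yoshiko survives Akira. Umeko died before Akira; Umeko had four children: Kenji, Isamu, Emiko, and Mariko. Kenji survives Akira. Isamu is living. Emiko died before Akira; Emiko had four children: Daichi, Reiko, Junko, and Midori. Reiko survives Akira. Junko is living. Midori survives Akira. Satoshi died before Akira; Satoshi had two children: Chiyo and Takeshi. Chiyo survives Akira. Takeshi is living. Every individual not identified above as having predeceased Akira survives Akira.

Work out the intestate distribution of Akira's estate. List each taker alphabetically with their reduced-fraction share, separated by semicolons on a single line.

There is no surviving spouse, so the entire estate passes to Akira's descendants per stirpes.
The estate is divided into 3 equal shares of 1/3 among Kaede, Hana, Satoshi.
Kaede is living and takes 1/3.
Hana predeceased; the 1/3 allotted to Hana's branch passes to Hana's issue by representation.
The 1/3 is divided into 2 equal shares of 1/6 among Yoshiko, Umeko.
Yoshiko is living and takes 1/6.
Umeko predeceased; the 1/6 allotted to Umeko's branch passes to Umeko's issue by representation.
The 1/6 is divided into 4 equal shares of 1/24 among Kenji, Isamu, Emiko, Mariko.
Kenji is living and takes 1/24.
Isamu is living and takes 1/24.
Emiko predeceased; the 1/24 allotted to Emiko's branch passes to Emiko's issue by representation.
The 1/24 is divided into 4 equal shares of 1/96 among Daichi, Reiko, Junko, Midori.
Daichi is living and takes 1/96.
Reiko is living and takes 1/96.
Junko is living and takes 1/96.
Midori is living and takes 1/96.
Mariko is living and takes 1/24.
Satoshi predeceased; the 1/3 allotted to Satoshi's branch passes to Satoshi's issue by representation.
The 1/3 is divided into 2 equal shares of 1/6 among Chiyo, Takeshi.
Chiyo is living and takes 1/6.
Takeshi is living and takes 1/6.

Chiyo 1/6; Daichi 1/96; Isamu 1/24; Junko 1/96; Kaede 1/3; Kenji 1/24; Mariko 1/24; Midori 1/96; Reiko 1/96; Takeshi 1/6; Yoshiko 1/6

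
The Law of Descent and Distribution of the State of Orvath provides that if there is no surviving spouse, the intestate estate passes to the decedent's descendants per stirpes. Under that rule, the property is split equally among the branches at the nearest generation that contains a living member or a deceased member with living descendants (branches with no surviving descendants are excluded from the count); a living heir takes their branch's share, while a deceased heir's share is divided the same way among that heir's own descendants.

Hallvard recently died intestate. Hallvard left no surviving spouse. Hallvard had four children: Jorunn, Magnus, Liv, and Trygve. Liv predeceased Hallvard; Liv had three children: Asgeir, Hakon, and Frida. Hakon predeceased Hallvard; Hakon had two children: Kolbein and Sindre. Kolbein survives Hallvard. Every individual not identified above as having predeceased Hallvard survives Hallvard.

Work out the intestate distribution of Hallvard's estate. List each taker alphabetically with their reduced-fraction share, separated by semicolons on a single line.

Asgeir 1/12; Frida 1/12; Jorunn 1/4; Kolbein 1/24; Magnus 1/4; Sindre 1/24; Trygve 1/4

There is no surviving spouse, so the entire estate passes to Hallvard's descendants per stirpes.
The estate is divided into 4 equal shares of 1/4 among Jorunn, Magnus, Liv, Trygve.
Jorunn is living and takes 1/4.
Magnus is living and takes 1/4.
Liv predeceased; the 1/4 allotted to Liv's branch passes to Liv's issue by representation.
The 1/4 is divided into 3 equal shares of 1/12 among Asgeir, Hakon, Frida.
Asgeir is living and takes 1/12.
Hakon predeceased; the 1/12 allotted to Hakon's branch passes to Hakon's issue by representation.
The 1/12 is divided into 2 equal shares of 1/24 among Kolbein, Sindre.
Kolbein is living and takes 1/24.
Sindre is living and takes 1/24.
Frida is living and takes 1/12.
Trygve is living and takes 1/4.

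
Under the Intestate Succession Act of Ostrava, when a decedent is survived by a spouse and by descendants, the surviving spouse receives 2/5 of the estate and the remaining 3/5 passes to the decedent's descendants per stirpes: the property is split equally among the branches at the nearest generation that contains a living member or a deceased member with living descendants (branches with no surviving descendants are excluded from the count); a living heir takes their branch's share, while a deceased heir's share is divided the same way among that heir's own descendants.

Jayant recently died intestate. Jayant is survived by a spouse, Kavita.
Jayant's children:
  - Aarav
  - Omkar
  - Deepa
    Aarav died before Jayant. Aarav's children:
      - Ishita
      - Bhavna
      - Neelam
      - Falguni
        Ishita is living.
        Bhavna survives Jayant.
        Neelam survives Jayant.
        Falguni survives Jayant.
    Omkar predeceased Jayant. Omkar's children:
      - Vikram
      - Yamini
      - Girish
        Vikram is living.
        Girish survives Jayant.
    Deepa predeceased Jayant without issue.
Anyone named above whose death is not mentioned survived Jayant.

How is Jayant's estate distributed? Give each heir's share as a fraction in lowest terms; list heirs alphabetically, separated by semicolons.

Bhavna 3/40; Falguni 3/40; Girish 1/10; Ishita 3/40; Kavita 2/5; Neelam 3/40; Vikram 1/10; Yamini 1/10

Kavita, as surviving spouse, takes 2/5.
The remaining 3/5 passes to Jayant's descendants per stirpes.
Deepa left no surviving issue, so that branch lapses and is disregarded.
The 3/5 is divided into 2 equal shares of 3/10 among Aarav, Omkar.
Aarav predeceased; the 3/10 allotted to Aarav's branch passes to Aarav's issue by representation.
The 3/10 is divided into 4 equal shares of 3/40 among Ishita, Bhavna, Neelam, Falguni.
Ishita is living and takes 3/40.
Bhavna is living and takes 3/40.
Neelam is living and takes 3/40.
Falguni is living and takes 3/40.
Omkar predeceased; the 3/10 allotted to Omkar's branch passes to Omkar's issue by representation.
The 3/10 is divided into 3 equal shares of 1/10 among Vikram, Yamini, Girish.
Vikram is living and takes 1/10.
Yamini is living and takes 1/10.
Girish is living and takes 1/10.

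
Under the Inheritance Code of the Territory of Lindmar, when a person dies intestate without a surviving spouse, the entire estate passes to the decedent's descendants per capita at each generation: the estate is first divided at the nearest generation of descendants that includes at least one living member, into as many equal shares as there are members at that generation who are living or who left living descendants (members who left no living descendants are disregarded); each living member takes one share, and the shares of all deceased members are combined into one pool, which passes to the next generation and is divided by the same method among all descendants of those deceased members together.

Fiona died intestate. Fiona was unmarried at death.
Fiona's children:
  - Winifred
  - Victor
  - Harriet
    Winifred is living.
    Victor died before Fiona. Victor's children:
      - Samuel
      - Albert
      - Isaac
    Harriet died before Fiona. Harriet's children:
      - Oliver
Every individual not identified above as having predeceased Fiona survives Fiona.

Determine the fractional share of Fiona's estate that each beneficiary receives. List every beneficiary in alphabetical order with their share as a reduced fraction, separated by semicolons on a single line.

There is no surviving spouse, so the entire estate passes to Fiona's descendants per capita at each generation.
At generation 1 (Winifred, Victor, Harriet) there are 3 shares of (1)/3 = 1/3 each.
Living: Winifred — each takes 1/3.
Deceased: Victor and Harriet. Their combined 2/3 is pooled and carried to generation 2.
At generation 2 (Samuel, Albert, Isaac, Oliver) there are 4 shares of (2/3)/4 = 1/6 each.
Living: Samuel, Albert, Isaac, and Oliver — each takes 1/6.

Albert 1/6; Isaac 1/6; Oliver 1/6; Samuel 1/6; Winifred 1/3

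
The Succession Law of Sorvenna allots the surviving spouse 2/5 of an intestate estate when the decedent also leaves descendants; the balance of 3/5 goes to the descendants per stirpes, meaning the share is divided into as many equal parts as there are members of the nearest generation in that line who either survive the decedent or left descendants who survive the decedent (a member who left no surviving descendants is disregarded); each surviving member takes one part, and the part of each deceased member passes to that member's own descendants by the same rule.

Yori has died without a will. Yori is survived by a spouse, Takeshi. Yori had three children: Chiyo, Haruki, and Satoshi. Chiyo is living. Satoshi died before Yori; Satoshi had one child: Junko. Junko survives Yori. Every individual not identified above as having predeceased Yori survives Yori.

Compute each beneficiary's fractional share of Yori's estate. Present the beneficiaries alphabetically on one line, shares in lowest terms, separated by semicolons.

Chiyo 1/5; Haruki 1/5; Junko 1/5; Takeshi 2/5

Takeshi, as surviving spouse, takes 2/5.
The remaining 3/5 passes to Yori's descendants per stirpes.
The 3/5 is divided into 3 equal shares of 1/5 among Chiyo, Haruki, Satoshi.
Chiyo is living and takes 1/5.
Haruki is living and takes 1/5.
Satoshi predeceased; the 1/5 allotted to Satoshi's branch passes to Satoshi's issue by representation.
Junko is the sole taker at this level and receives the full 1/5.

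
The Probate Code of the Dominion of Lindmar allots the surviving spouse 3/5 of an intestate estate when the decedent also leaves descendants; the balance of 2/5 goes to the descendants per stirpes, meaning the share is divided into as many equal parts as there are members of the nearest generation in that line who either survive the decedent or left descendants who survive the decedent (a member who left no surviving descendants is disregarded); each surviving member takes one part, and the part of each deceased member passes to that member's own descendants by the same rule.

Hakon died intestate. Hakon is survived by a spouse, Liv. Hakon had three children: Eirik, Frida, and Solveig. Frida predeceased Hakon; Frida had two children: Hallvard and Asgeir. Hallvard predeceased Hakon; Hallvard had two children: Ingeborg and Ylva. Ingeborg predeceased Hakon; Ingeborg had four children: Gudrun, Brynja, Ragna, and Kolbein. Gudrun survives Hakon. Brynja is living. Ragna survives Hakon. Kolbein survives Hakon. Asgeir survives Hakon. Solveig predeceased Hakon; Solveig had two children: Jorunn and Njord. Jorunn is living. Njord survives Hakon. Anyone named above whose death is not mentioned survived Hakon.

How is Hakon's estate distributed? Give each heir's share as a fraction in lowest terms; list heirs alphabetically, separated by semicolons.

Asgeir 1/15; Brynja 1/120; Eirik 2/15; Gudrun 1/120; Jorunn 1/15; Kolbein 1/120; Liv 3/5; Njord 1/15; Ragna 1/120; Ylva 1/30

Liv, as surviving spouse, takes 3/5.
The remaining 2/5 passes to Hakon's descendants per stirpes.
The 2/5 is divided into 3 equal shares of 2/15 among Eirik, Frida, Solveig.
Eirik is living and takes 2/15.
Frida predeceased; the 2/15 allotted to Frida's branch passes to Frida's issue by representation.
The 2/15 is divided into 2 equal shares of 1/15 among Hallvard, Asgeir.
Hallvard predeceased; the 1/15 allotted to Hallvard's branch passes to Hallvard's issue by representation.
The 1/15 is divided into 2 equal shares of 1/30 among Ingeborg, Ylva.
Ingeborg predeceased; the 1/30 allotted to Ingeborg's branch passes to Ingeborg's issue by representation.
The 1/30 is divided into 4 equal shares of 1/120 among Gudrun, Brynja, Ragna, Kolbein.
Gudrun is living and takes 1/120.
Brynja is living and takes 1/120.
Ragna is living and takes 1/120.
Kolbein is living and takes 1/120.
Ylva is living and takes 1/30.
Asgeir is living and takes 1/15.
Solveig predeceased; the 2/15 allotted to Solveig's branch passes to Solveig's issue by representation.
The 2/15 is divided into 2 equal shares of 1/15 among Jorunn, Njord.
Jorunn is living and takes 1/15.
Njord is living and takes 1/15.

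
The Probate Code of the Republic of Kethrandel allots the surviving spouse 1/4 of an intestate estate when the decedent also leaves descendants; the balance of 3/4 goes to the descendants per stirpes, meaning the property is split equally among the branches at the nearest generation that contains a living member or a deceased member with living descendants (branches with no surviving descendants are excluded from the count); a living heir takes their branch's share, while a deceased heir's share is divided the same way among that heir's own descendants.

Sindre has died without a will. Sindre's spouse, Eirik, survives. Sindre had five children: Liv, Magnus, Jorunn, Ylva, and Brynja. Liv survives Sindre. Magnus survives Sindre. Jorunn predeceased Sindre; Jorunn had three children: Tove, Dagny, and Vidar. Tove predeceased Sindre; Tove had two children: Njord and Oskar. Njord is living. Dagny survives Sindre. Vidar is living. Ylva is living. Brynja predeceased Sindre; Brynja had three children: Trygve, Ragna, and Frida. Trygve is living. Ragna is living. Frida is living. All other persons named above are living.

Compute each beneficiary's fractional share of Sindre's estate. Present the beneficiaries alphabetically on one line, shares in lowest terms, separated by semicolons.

Dagny 1/20; Eirik 1/4; Frida 1/20; Liv 3/20; Magnus 3/20; Njord 1/40; Oskar 1/40; Ragna 1/20; Trygve 1/20; Vidar 1/20; Ylva 3/20

Eirik, as surviving spouse, takes 1/4.
The remaining 3/4 passes to Sindre's descendants per stirpes.
The 3/4 is divided into 5 equal shares of 3/20 among Liv, Magnus, Jorunn, Ylva, Brynja.
Liv is living and takes 3/20.
Magnus is living and takes 3/20.
Jorunn predeceased; the 3/20 allotted to Jorunn's branch passes to Jorunn's issue by representation.
The 3/20 is divided into 3 equal shares of 1/20 among Tove, Dagny, Vidar.
Tove predeceased; the 1/20 allotted to Tove's branch passes to Tove's issue by representation.
The 1/20 is divided into 2 equal shares of 1/40 among Njord, Oskar.
Njord is living and takes 1/40.
Oskar is living and takes 1/40.
Dagny is living and takes 1/20.
Vidar is living and takes 1/20.
Ylva is living and takes 3/20.
Brynja predeceased; the 3/20 allotted to Brynja's branch passes to Brynja's issue by representation.
The 3/20 is divided into 3 equal shares of 1/20 among Trygve, Ragna, Frida.
Trygve is living and takes 1/20.
Ragna is living and takes 1/20.
Frida is living and takes 1/20.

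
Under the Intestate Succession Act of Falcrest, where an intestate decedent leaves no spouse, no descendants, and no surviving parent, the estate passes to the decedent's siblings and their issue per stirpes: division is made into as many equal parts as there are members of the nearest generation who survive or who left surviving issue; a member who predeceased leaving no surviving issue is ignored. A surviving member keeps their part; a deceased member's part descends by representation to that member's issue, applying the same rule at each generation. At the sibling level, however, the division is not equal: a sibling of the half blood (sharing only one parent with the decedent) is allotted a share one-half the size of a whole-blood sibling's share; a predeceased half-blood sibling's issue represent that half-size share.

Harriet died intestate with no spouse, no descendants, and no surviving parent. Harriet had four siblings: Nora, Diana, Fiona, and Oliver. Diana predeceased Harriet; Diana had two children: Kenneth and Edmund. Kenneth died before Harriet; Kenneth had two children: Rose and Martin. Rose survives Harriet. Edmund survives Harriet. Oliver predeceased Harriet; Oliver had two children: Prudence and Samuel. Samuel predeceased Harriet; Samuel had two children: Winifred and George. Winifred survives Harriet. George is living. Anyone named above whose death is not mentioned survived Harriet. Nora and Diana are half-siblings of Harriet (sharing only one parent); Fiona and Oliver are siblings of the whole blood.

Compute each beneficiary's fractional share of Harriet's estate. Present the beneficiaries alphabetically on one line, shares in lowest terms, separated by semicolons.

Edmund 1/12; Fiona 1/3; George 1/12; Martin 1/24; Nora 1/6; Prudence 1/6; Rose 1/24; Winifred 1/12

No spouse, descendants, or parent survives, so the estate passes to Harriet's siblings per stirpes.
Half-blood siblings count for one-half the weight of whole-blood siblings at the initial division.
Dividing 1 in proportion to weights (total weight 3): Nora (weight 1/2) → 1/6; Diana (weight 1/2) → 1/6; Fiona (weight 1) → 1/3; Oliver (weight 1) → 1/3.
Nora is living and takes 1/6.
Diana predeceased; the 1/6 allotted to Diana's branch passes to Diana's issue by representation.
The 1/6 is divided into 2 equal shares of 1/12 among Kenneth, Edmund.
Kenneth predeceased; the 1/12 allotted to Kenneth's branch passes to Kenneth's issue by representation.
The 1/12 is divided into 2 equal shares of 1/24 among Rose, Martin.
Rose is living and takes 1/24.
Martin is living and takes 1/24.
Edmund is living and takes 1/12.
Fiona is living and takes 1/3.
Oliver predeceased; the 1/3 allotted to Oliver's branch passes to Oliver's issue by representation.
The 1/3 is divided into 2 equal shares of 1/6 among Prudence, Samuel.
Prudence is living and takes 1/6.
Samuel predeceased; the 1/6 allotted to Samuel's branch passes to Samuel's issue by representation.
The 1/6 is divided into 2 equal shares of 1/12 among Winifred, George.
Winifred is living and takes 1/12.
George is living and takes 1/12.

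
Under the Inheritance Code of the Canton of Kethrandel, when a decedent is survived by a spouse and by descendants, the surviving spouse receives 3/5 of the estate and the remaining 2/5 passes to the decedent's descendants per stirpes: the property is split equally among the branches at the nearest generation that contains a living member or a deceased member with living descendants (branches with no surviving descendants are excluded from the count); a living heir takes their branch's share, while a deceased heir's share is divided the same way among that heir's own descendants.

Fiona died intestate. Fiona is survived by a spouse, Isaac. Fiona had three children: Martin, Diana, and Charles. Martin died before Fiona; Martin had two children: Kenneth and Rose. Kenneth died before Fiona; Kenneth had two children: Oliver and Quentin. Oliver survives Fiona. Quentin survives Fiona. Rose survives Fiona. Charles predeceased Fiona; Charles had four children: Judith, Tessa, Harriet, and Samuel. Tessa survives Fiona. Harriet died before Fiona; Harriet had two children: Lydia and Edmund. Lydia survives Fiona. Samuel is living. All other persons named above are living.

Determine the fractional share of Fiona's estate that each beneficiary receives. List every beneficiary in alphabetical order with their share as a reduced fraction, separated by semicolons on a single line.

Isaac, as surviving spouse, takes 3/5.
The remaining 2/5 passes to Fiona's descendants per stirpes.
The 2/5 is divided into 3 equal shares of 2/15 among Martin, Diana, Charles.
Martin predeceased; the 2/15 allotted to Martin's branch passes to Martin's issue by representation.
The 2/15 is divided into 2 equal shares of 1/15 among Kenneth, Rose.
Kenneth predeceased; the 1/15 allotted to Kenneth's branch passes to Kenneth's issue by representation.
The 1/15 is divided into 2 equal shares of 1/30 among Oliver, Quentin.
Oliver is living and takes 1/30.
Quentin is living and takes 1/30.
Rose is living and takes 1/15.
Diana is living and takes 2/15.
Charles predeceased; the 2/15 allotted to Charles's branch passes to Charles's issue by representation.
The 2/15 is divided into 4 equal shares of 1/30 among Judith, Tessa, Harriet, Samuel.
Judith is living and takes 1/30.
Tessa is living and takes 1/30.
Harriet predeceased; the 1/30 allotted to Harriet's branch passes to Harriet's issue by representation.
The 1/30 is divided into 2 equal shares of 1/60 among Lydia, Edmund.
Lydia is living and takes 1/60.
Edmund is living and takes 1/60.
Samuel is living and takes 1/30.

Diana 2/15; Edmund 1/60; Isaac 3/5; Judith 1/30; Lydia 1/60; Oliver 1/30; Quentin 1/30; Rose 1/15; Samuel 1/30; Tessa 1/30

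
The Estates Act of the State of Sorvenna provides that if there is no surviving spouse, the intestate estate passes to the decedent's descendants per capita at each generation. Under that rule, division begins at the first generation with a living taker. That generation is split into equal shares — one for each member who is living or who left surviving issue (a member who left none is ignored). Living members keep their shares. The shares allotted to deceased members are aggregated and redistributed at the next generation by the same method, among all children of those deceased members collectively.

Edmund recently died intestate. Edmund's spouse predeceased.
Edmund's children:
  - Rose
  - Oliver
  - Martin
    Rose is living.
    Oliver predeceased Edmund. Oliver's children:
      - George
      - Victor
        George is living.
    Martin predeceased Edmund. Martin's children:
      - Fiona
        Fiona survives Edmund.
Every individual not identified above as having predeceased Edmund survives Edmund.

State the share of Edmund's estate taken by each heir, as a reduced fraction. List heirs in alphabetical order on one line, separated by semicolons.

Fiona 2/9; George 2/9; Rose 1/3; Victor 2/9

There is no surviving spouse, so the entire estate passes to Edmund's descendants per capita at each generation.
At generation 1 (Rose, Oliver, Martin) there are 3 shares of (1)/3 = 1/3 each.
Living: Rose — each takes 1/3.
Deceased: Oliver and Martin. Their combined 2/3 is pooled and carried to generation 2.
At generation 2 (George, Victor, Fiona) there are 3 shares of (2/3)/3 = 2/9 each.
Living: George, Victor, and Fiona — each takes 2/9.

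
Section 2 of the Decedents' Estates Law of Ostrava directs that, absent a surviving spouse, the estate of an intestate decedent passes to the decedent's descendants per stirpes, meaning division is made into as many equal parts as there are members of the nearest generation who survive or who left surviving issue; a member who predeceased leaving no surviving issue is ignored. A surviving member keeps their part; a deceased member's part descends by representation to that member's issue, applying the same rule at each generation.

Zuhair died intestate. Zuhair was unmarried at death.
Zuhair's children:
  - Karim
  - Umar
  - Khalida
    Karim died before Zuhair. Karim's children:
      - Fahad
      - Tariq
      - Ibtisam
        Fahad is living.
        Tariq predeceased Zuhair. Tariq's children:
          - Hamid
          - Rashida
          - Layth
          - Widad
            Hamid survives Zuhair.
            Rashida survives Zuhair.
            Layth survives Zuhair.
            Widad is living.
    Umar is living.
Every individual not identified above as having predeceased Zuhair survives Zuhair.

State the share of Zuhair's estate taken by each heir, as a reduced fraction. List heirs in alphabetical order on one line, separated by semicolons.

There is no surviving spouse, so the entire estate passes to Zuhair's descendants per stirpes.
The estate is divided into 3 equal shares of 1/3 among Karim, Umar, Khalida.
Karim predeceased; the 1/3 allotted to Karim's branch passes to Karim's issue by representation.
The 1/3 is divided into 3 equal shares of 1/9 among Fahad, Tariq, Ibtisam.
Fahad is living and takes 1/9.
Tariq predeceased; the 1/9 allotted to Tariq's branch passes to Tariq's issue by representation.
The 1/9 is divided into 4 equal shares of 1/36 among Hamid, Rashida, Layth, Widad.
Hamid is living and takes 1/36.
Rashida is living and takes 1/36.
Layth is living and takes 1/36.
Widad is living and takes 1/36.
Ibtisam is living and takes 1/9.
Umar is living and takes 1/3.
Khalida is living and takes 1/3.

Fahad 1/9; Hamid 1/36; Ibtisam 1/9; Khalida 1/3; Layth 1/36; Rashida 1/36; Umar 1/3; Widad 1/36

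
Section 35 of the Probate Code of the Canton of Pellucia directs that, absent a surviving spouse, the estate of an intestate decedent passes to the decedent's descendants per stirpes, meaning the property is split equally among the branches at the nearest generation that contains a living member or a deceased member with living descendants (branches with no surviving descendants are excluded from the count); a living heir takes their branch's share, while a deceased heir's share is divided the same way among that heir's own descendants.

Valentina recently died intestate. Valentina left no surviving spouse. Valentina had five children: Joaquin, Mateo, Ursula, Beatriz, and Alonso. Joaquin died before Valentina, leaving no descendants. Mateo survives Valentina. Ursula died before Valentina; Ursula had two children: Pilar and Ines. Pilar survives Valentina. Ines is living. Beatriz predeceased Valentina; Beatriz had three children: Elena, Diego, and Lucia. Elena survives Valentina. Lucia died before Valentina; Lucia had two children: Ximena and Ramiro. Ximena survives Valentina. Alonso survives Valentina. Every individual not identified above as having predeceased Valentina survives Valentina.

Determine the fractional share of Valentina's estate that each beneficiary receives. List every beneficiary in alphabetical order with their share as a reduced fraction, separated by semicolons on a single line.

There is no surviving spouse, so the entire estate passes to Valentina's descendants per stirpes.
Joaquin left no surviving issue, so that branch lapses and is disregarded.
The estate is divided into 4 equal shares of 1/4 among Mateo, Ursula, Beatriz, Alonso.
Mateo is living and takes 1/4.
Ursula predeceased; the 1/4 allotted to Ursula's branch passes to Ursula's issue by representation.
The 1/4 is divided into 2 equal shares of 1/8 among Pilar, Ines.
Pilar is living and takes 1/8.
Ines is living and takes 1/8.
Beatriz predeceased; the 1/4 allotted to Beatriz's branch passes to Beatriz's issue by representation.
The 1/4 is divided into 3 equal shares of 1/12 among Elena, Diego, Lucia.
Elena is living and takes 1/12.
Diego is living and takes 1/12.
Lucia predeceased; the 1/12 allotted to Lucia's branch passes to Lucia's issue by representation.
The 1/12 is divided into 2 equal shares of 1/24 among Ximena, Ramiro.
Ximena is living and takes 1/24.
Ramiro is living and takes 1/24.
Alonso is living and takes 1/4.

Alonso 1/4; Diego 1/12; Elena 1/12; Ines 1/8; Mateo 1/4; Pilar 1/8; Ramiro 1/24; Ximena 1/24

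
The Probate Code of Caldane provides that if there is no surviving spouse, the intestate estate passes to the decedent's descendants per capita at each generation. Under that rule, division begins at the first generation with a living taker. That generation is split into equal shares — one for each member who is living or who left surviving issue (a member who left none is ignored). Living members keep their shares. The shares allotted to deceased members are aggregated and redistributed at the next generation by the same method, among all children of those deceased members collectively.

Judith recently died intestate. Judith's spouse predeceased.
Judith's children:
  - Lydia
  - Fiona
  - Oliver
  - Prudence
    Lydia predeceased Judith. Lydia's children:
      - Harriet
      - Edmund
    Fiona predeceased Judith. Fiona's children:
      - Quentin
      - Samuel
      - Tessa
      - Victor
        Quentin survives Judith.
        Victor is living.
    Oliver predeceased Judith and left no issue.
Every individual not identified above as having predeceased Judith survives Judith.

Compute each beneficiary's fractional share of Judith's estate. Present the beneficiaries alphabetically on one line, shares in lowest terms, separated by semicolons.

Edmund 1/9; Harriet 1/9; Prudence 1/3; Quentin 1/9; Samuel 1/9; Tessa 1/9; Victor 1/9

There is no surviving spouse, so the entire estate passes to Judith's descendants per capita at each generation.
At generation 1 (Lydia, Fiona, Prudence) there are 3 shares of (1)/3 = 1/3 each.
Living: Prudence — each takes 1/3.
Deceased: Lydia and Fiona. Their combined 2/3 is pooled and carried to generation 2.
At generation 2 (Harriet, Edmund, Quentin, Samuel, Tessa, Victor) there are 6 shares of (2/3)/6 = 1/9 each.
Living: Harriet, Edmund, Quentin, Samuel, Tessa, and Victor — each takes 1/9.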